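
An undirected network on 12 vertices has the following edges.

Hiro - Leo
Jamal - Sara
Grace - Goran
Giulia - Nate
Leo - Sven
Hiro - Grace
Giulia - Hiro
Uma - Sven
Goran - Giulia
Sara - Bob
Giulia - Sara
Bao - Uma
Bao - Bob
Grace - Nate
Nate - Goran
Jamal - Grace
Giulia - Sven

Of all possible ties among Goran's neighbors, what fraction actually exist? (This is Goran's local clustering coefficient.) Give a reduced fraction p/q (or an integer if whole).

Goran's neighbors: Giulia, Grace, and Nate (k = 3).
Possible neighbor pairs: C(3,2) = 3. Edges among them: Giulia–Nate, Grace–Nate → e = 2.
Clustering(Goran) = 2/3.

2/3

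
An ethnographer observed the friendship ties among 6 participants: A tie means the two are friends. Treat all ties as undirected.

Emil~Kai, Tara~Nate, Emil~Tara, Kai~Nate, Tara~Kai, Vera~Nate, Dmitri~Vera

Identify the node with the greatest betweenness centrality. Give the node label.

Unnormalized betweenness of each node: Dmitri:0, Emil:0, Kai:3/2, Nate:6, Tara:3/2, Vera:4.
Nate has the largest value, 6, making it the main broker — the node through which the most shortest paths run.

Nate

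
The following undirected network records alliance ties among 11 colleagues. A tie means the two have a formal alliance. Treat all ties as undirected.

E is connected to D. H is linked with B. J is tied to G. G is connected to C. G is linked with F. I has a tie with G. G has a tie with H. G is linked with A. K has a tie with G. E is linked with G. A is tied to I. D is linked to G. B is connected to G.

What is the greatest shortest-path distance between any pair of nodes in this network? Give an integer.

2

Eccentricity of each node (its greatest distance to any other): A:2, B:2, C:2, D:2, E:2, F:2, G:1, H:2, I:2, J:2, K:2.
The maximum eccentricity is 2, realized for instance by the pair J–B via J – G – B. So the diameter is 2.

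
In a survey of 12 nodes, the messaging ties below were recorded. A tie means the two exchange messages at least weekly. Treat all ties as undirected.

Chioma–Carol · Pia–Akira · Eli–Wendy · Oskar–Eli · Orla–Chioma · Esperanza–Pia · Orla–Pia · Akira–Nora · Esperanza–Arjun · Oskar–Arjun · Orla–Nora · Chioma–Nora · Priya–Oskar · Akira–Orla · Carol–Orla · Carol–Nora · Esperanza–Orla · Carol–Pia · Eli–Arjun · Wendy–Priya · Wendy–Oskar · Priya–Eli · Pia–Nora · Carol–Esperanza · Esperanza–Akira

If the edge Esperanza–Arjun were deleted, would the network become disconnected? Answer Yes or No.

Yes

Without the Esperanza–Arjun edge there is no alternate route between Esperanza and Arjun, so the network disconnects. It is a bridge.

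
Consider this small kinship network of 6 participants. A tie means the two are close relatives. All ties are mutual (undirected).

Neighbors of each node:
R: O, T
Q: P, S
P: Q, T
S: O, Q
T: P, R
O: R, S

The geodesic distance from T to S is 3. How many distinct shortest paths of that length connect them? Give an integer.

2

The shortest distance is 3. The length-3 paths are: T–R–O–S; T–P–Q–S.
That gives 2 distinct shortest paths.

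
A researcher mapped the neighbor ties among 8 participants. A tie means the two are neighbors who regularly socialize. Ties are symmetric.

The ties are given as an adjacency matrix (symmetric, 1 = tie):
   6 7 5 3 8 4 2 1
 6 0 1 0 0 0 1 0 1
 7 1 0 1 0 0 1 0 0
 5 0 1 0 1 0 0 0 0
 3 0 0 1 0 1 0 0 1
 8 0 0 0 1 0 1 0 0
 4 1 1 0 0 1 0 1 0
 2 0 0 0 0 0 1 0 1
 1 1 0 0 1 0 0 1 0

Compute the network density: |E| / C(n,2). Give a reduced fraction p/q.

11/28

There are 11 edges and 8 nodes, so the maximum possible is C(8,2) = 28.
Density = 11/28.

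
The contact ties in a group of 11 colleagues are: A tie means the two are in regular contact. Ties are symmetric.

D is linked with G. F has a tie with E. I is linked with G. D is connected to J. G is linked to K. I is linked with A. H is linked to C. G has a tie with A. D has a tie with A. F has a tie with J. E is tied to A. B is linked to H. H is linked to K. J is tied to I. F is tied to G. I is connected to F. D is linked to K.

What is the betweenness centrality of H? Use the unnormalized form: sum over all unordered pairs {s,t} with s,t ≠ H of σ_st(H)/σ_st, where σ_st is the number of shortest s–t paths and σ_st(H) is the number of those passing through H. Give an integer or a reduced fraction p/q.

Pairs whose geodesics pass through H — G–C: 1; G–B: 1; E–C: 3/3; E–B: 3/3; F–C: 1; F–B: 1; J–C: 1; J–B: 1; A–C: 2/2; A–B: 2/2; D–C: 1; D–B: 1; K–C: 1; K–B: 1 … (+3 more pairs).
All other pairs contribute 0.
Summing the contributions gives betweenness(H) = 17.

17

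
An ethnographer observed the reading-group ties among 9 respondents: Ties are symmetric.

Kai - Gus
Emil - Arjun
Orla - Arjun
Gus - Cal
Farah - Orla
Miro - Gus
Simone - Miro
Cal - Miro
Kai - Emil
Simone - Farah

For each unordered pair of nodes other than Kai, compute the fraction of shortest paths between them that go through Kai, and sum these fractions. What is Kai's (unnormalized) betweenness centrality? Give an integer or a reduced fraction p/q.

Pairs whose geodesics pass through Kai — Simone–Emil: 1/2; Miro–Emil: 1; Miro–Arjun: 1/2; Cal–Emil: 1; Cal–Arjun: 1; Gus–Emil: 1; Gus–Arjun: 1; Gus–Orla: 1/2.
All other pairs contribute 0.
Summing the contributions gives betweenness(Kai) = 13/2.

13/2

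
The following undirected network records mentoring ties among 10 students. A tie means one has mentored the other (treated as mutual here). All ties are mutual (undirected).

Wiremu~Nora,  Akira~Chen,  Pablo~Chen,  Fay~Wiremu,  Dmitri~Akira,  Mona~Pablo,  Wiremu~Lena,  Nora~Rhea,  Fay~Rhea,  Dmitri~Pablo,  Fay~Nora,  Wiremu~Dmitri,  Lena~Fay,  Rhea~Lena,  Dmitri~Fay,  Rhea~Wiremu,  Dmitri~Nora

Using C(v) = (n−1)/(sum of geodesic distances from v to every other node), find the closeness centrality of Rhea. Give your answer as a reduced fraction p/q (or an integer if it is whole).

9/20

Distances from Rhea: Akira:3, Chen:4, Dmitri:2, Fay:1, Lena:1, Mona:4, Nora:1, Pablo:3, Wiremu:1. Sum = 20.
n = 10, so closeness = 9/20.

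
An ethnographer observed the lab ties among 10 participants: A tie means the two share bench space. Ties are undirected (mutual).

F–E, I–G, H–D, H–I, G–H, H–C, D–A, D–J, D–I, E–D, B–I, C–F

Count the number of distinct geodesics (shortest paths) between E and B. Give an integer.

1

The shortest distance is 3, and the only length-3 path is E–D–I–B. So there is exactly 1 shortest path.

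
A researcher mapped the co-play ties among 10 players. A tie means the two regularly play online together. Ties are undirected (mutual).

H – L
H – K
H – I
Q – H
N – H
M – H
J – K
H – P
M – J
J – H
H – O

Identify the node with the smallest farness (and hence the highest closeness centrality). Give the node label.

H

Farness (sum of distances to all others) for each node — H:9, I:17, J:15, K:16, L:17, M:16, N:17, O:17, P:17, Q:17.
The smallest farness is 9, for H, so H has the highest closeness.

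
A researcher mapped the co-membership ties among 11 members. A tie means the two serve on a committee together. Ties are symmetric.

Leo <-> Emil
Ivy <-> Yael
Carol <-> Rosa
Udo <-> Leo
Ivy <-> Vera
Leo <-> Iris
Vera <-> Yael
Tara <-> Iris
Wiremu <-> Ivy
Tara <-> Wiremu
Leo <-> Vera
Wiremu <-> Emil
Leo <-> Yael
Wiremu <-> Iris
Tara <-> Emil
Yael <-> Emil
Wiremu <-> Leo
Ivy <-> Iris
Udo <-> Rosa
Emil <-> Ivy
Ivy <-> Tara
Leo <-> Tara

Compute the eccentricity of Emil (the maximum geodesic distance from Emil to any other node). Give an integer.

4

Distances from Emil: Carol:4, Iris:2, Ivy:1, Leo:1, Rosa:3, Tara:1, Udo:2, Vera:2, Wiremu:1, Yael:1.
The largest is 4 (to Carol), so the eccentricity of Emil is 4.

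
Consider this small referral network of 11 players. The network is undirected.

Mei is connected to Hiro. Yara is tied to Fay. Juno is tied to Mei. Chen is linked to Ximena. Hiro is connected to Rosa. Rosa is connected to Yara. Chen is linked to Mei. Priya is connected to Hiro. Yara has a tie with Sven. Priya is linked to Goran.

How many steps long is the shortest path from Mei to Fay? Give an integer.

4

One shortest route is Mei – Hiro – Rosa – Yara – Fay, which uses 4 edges, and at distance 3 from Mei we only reach {Goran, Yara}, which does not include Fay. So d(Mei,Fay) = 4.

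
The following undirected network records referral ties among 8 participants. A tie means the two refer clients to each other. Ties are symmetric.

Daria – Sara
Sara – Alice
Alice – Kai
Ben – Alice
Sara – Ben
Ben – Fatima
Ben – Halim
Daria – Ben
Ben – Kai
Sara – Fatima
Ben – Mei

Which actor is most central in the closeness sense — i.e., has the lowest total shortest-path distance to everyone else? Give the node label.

Farness (sum of distances to all others) for each node — Alice:11, Ben:7, Daria:12, Fatima:12, Halim:13, Kai:12, Mei:13, Sara:10.
The smallest farness is 7, for Ben, so Ben has the highest closeness.

Ben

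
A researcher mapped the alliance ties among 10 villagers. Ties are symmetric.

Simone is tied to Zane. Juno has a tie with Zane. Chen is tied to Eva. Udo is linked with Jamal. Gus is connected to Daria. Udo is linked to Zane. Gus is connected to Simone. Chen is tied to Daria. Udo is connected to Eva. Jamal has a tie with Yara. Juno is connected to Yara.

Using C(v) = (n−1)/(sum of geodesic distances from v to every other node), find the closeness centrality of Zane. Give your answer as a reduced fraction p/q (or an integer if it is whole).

Distances from Zane: Chen:3, Daria:3, Eva:2, Gus:2, Jamal:2, Juno:1, Simone:1, Udo:1, Yara:2. Sum = 17.
n = 10, so closeness = 9/17.

9/17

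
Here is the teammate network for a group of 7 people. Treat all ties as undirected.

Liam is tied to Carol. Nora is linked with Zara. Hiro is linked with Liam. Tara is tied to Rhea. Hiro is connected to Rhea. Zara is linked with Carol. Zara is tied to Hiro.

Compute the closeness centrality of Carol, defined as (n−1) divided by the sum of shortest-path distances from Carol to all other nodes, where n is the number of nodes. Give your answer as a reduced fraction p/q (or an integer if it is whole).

6/13

Distances from Carol: Hiro:2, Liam:1, Nora:2, Rhea:3, Tara:4, Zara:1. Sum = 13.
n = 7, so closeness = 6/13.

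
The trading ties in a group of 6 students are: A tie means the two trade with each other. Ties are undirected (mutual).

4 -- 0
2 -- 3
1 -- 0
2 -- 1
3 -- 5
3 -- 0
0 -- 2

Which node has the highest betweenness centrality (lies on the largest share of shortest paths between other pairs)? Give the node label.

0

Unnormalized betweenness of each node: 0:5, 1:0, 2:1, 3:4, 4:0, 5:0.
0 has the largest value, 5, making it the main broker — the node through which the most shortest paths run.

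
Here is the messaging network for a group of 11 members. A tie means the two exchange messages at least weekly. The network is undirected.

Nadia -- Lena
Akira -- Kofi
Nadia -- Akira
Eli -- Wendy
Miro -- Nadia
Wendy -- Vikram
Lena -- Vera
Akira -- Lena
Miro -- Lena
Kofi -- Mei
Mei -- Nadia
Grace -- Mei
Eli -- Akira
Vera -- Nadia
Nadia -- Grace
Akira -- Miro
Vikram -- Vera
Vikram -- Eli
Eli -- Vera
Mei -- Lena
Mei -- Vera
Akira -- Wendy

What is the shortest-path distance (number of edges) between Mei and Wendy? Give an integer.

3

One shortest route is Mei – Vera – Vikram – Wendy, which uses 3 edges, and at distance 2 from Mei we only reach {Akira, Eli, Miro, Vikram}, which does not include Wendy. So d(Mei,Wendy) = 3.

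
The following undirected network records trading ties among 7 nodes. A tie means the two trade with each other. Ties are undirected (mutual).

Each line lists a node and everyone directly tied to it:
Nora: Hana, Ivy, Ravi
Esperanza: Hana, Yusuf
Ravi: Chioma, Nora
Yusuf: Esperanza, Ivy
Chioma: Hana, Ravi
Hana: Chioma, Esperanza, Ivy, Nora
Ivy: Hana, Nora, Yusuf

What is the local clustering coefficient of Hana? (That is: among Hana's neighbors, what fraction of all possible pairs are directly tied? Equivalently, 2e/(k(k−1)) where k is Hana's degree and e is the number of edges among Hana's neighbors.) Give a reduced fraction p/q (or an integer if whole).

Hana's neighbors: Chioma, Esperanza, Ivy, and Nora (k = 4).
Possible neighbor pairs: C(4,2) = 6. Edges among them: Ivy–Nora → e = 1.
Clustering(Hana) = 1/6.

1/6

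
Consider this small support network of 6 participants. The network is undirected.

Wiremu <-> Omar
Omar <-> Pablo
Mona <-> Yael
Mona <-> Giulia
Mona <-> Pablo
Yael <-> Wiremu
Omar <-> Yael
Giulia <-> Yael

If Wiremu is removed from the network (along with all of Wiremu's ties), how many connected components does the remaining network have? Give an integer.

Wiremu's neighbors (Omar and Yael) remain reachable from one another through other ties, so the rest of the network stays in one piece.

1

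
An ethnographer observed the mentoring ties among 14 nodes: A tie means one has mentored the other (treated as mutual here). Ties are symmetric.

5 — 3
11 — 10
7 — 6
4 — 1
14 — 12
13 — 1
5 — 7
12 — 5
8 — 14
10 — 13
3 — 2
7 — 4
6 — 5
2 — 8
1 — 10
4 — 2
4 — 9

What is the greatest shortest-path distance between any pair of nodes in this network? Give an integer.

6

Eccentricity of each node (its greatest distance to any other): 1:4, 2:4, 3:5, 4:3, 5:5, 6:5, 7:4, 8:5, 9:4, 10:5, 11:6, 12:6, 13:5, 14:6.
The maximum eccentricity is 6, realized for instance by the pair 14–11 via 14 – 8 – 2 – 4 – 1 – 10 – 11. So the diameter is 6.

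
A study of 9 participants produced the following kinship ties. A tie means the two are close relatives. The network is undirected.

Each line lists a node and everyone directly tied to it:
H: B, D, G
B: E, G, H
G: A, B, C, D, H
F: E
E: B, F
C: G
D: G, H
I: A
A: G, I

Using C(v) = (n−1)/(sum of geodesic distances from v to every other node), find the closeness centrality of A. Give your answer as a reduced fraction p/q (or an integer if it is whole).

Distances from A: B:2, C:2, D:2, E:3, F:4, G:1, H:2, I:1. Sum = 17.
n = 9, so closeness = 8/17.

8/17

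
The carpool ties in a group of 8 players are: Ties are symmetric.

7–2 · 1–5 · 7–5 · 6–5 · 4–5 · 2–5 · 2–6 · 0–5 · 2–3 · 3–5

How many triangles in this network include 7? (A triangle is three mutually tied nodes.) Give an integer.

7's neighbors: 2 and 5.
Neighbor pairs that are themselves tied: 7–2–5. Each forms one triangle with 7, for 1 in total.

1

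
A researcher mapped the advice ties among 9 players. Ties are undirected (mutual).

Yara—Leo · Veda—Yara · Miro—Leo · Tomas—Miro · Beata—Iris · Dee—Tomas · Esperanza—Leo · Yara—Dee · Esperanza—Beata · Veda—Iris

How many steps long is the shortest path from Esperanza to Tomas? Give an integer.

3

One shortest route is Esperanza – Leo – Miro – Tomas, which uses 3 edges, and at distance 2 from Esperanza we only reach {Iris, Miro, Yara}, which does not include Tomas. So d(Esperanza,Tomas) = 3.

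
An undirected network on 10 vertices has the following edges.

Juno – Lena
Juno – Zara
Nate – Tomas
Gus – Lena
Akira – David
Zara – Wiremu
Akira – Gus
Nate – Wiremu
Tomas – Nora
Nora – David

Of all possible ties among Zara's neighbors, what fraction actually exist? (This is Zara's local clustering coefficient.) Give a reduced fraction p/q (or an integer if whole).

Zara's neighbors: Juno and Wiremu (k = 2).
Possible neighbor pairs: C(2,2) = 1. Edges among them: none → e = 0.
Clustering(Zara) = 0/1.

0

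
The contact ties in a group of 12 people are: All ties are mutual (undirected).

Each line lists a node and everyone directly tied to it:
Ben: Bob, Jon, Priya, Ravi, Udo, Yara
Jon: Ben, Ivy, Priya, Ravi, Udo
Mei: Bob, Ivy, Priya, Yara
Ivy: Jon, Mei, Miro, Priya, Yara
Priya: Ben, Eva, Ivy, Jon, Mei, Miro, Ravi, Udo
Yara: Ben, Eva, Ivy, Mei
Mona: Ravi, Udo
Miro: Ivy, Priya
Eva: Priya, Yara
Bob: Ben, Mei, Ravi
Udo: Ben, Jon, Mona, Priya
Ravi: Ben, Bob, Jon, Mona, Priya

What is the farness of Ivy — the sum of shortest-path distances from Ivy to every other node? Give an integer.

18

Distances from Ivy: Ben:2, Bob:2, Eva:2, Jon:1, Mei:1, Miro:1, Mona:3, Priya:1, Ravi:2, Udo:2, Yara:1.
Sum = 2 + 2 + 2 + 1 + 1 + 1 + 3 + 1 + 2 + 2 + 1 = 18.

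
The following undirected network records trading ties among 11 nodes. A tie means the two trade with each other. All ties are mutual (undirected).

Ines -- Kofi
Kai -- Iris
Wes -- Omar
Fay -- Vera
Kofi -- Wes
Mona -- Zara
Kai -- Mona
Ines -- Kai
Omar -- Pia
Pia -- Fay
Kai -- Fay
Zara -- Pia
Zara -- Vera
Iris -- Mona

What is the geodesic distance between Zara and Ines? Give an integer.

3

One shortest route is Zara – Mona – Kai – Ines, which uses 3 edges, and at distance 2 from Zara we only reach {Fay, Iris, Kai, Omar}, which does not include Ines. So d(Zara,Ines) = 3.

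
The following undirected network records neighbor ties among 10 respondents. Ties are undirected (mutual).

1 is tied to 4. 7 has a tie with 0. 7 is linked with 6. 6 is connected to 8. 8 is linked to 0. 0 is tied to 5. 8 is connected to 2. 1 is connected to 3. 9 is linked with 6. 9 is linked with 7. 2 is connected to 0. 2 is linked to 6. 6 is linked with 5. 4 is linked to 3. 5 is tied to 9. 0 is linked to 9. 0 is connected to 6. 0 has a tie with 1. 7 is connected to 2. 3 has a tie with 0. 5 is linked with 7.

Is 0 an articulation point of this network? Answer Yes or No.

Yes

Removing 0 leaves {1, 3, and 4} with no path to {2, 5, 6, 7, 8, and 9}, so the network splits into 2 components. 0 is a cut vertex.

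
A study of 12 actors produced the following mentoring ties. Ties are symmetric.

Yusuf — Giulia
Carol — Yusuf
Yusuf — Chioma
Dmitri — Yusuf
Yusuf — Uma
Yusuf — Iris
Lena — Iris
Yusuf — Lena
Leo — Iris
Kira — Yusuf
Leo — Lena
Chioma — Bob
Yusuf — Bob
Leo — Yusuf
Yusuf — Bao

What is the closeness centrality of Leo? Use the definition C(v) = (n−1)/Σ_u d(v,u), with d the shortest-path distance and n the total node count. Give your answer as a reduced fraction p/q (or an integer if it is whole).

Distances from Leo: Bao:2, Bob:2, Carol:2, Chioma:2, Dmitri:2, Giulia:2, Iris:1, Kira:2, Lena:1, Uma:2, Yusuf:1. Sum = 19.
n = 12, so closeness = 11/19.

11/19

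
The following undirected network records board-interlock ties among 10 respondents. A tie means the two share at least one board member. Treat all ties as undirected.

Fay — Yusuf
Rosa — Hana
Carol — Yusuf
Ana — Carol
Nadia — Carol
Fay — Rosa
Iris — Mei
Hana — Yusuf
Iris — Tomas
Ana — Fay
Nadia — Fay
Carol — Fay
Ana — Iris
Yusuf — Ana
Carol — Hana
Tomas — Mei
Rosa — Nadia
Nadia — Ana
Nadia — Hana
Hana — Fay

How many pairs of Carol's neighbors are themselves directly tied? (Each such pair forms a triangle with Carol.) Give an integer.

Carol's neighbors: Ana, Fay, Hana, Nadia, and Yusuf.
Neighbor pairs that are themselves tied: Carol–Ana–Fay; Carol–Ana–Nadia; Carol–Ana–Yusuf; Carol–Fay–Hana; Carol–Fay–Nadia; Carol–Fay–Yusuf; Carol–Hana–Nadia; Carol–Hana–Yusuf. Each forms one triangle with Carol, for 8 in total.

8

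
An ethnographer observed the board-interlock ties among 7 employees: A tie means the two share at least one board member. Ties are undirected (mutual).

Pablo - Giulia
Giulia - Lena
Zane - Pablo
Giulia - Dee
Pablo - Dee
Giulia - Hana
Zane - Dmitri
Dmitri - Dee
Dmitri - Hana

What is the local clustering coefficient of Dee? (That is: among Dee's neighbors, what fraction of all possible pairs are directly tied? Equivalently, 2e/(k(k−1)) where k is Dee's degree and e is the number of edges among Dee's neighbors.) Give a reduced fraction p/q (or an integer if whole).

Dee's neighbors: Dmitri, Giulia, and Pablo (k = 3).
Possible neighbor pairs: C(3,2) = 3. Edges among them: Giulia–Pablo → e = 1.
Clustering(Dee) = 1/3.

1/3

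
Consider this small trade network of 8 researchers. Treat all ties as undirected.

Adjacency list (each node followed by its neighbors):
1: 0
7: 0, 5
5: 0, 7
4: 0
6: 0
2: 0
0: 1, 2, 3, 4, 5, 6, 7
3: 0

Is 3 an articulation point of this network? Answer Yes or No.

Even without 3, every remaining node can still reach every other (the residual graph is connected), so 3 is not a cut vertex.

No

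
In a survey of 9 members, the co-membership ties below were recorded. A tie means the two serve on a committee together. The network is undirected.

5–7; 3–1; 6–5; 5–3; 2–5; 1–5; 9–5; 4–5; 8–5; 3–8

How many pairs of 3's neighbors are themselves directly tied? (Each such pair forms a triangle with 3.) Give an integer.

2

3's neighbors: 1, 5, and 8.
Neighbor pairs that are themselves tied: 3–1–5; 3–5–8. Each forms one triangle with 3, for 2 in total.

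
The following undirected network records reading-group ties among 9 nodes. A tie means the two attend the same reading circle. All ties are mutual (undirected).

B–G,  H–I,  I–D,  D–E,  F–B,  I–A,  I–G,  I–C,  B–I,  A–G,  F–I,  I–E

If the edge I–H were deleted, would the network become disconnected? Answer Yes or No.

Yes

Without the I–H edge there is no alternate route between I and H, so the network disconnects. It is a bridge.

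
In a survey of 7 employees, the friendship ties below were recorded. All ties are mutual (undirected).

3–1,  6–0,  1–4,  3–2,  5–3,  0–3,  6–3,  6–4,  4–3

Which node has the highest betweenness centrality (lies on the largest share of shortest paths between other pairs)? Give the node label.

Unnormalized betweenness of each node: 0:0, 1:0, 2:0, 3:11, 4:1/2, 5:0, 6:1/2.
3 has the largest value, 11, making it the main broker — the node through which the most shortest paths run.

3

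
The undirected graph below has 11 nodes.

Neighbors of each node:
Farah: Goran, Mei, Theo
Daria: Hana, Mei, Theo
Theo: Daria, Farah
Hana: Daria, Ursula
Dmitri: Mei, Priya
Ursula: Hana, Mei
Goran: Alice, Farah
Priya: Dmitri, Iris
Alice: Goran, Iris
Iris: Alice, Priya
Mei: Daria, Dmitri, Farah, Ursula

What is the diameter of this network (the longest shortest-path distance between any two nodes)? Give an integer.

5

Eccentricity of each node (its greatest distance to any other): Alice:5, Daria:4, Dmitri:3, Farah:3, Goran:4, Hana:5, Iris:5, Mei:3, Priya:4, Theo:4, Ursula:4.
The maximum eccentricity is 5, realized for instance by the pair Iris–Hana via Iris – Priya – Dmitri – Mei – Ursula – Hana. So the diameter is 5.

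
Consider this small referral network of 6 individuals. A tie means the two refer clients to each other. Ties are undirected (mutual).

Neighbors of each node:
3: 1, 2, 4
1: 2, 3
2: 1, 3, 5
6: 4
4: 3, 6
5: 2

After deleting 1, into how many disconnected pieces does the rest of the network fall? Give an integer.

1

1's neighbors (2 and 3) remain reachable from one another through other ties, so the rest of the network stays in one piece.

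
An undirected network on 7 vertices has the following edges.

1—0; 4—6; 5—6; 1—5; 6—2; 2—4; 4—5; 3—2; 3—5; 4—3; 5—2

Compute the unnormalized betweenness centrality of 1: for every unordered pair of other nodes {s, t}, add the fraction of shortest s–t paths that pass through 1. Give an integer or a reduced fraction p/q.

5

Pairs whose geodesics pass through 1 — 4–0: 1; 6–0: 1; 2–0: 1; 5–0: 1; 3–0: 1.
All other pairs contribute 0.
Summing the contributions gives betweenness(1) = 5.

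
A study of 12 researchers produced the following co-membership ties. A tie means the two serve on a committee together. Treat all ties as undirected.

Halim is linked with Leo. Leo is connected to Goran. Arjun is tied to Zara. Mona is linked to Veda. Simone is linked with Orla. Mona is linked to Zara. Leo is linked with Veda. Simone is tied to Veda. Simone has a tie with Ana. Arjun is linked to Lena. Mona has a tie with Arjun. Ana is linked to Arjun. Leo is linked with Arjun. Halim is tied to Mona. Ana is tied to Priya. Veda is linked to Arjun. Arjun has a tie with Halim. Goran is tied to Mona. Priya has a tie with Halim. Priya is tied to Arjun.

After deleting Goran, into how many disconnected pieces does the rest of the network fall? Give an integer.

Goran's neighbors (Leo and Mona) remain reachable from one another through other ties, so the rest of the network stays in one piece.

1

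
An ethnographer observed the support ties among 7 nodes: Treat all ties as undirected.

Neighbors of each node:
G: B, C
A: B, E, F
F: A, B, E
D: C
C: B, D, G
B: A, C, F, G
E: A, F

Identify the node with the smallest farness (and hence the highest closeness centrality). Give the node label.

B

Farness (sum of distances to all others) for each node — A:10, B:8, C:10, D:15, E:14, F:10, G:11.
The smallest farness is 8, for B, so B has the highest closeness.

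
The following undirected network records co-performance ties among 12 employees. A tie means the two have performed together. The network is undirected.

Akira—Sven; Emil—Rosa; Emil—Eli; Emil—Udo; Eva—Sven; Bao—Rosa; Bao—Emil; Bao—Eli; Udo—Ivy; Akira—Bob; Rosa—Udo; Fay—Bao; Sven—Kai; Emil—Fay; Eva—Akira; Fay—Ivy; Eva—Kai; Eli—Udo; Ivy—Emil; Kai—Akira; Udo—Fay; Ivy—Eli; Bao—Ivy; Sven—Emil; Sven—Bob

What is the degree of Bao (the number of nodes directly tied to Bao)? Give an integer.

Bao is directly tied to Eli, Emil, Fay, Ivy, and Rosa. That is 5 neighbors, so the degree of Bao is 5.

5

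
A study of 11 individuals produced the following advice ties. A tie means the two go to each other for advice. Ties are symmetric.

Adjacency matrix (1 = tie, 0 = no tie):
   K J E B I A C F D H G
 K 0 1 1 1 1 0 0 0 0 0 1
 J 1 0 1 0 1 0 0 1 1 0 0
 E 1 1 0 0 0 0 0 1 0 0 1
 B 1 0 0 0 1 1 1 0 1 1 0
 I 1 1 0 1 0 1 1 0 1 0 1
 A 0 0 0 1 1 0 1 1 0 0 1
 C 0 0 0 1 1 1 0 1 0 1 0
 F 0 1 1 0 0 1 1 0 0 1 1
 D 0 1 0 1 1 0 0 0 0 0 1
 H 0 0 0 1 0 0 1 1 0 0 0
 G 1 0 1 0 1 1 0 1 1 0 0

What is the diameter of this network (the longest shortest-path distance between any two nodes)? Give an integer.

Eccentricity of each node (its greatest distance to any other): A:2, B:2, C:2, D:2, E:2, F:2, G:2, H:2, I:2, J:2, K:2.
The maximum eccentricity is 2, realized for instance by the pair K–A via K – B – A. So the diameter is 2.

2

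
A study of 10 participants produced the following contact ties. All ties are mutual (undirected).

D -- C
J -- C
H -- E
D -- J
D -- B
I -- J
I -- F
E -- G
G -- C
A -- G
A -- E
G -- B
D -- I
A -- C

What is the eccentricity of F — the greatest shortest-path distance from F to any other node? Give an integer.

6

Distances from F: A:4, B:3, C:3, D:2, E:5, G:4, H:6, I:1, J:2.
The largest is 6 (to H), so the eccentricity of F is 6.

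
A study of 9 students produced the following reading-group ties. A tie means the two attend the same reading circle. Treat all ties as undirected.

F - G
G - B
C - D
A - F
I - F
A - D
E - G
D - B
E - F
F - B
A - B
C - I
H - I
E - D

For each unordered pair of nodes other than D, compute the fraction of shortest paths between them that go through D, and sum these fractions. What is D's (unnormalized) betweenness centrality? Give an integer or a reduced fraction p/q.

9/2

Pairs whose geodesics pass through D — C–E: 1; C–B: 1; C–G: 2/3; C–A: 1; E–B: 1/3; E–A: 1/2.
All other pairs contribute 0.
Summing the contributions gives betweenness(D) = 9/2.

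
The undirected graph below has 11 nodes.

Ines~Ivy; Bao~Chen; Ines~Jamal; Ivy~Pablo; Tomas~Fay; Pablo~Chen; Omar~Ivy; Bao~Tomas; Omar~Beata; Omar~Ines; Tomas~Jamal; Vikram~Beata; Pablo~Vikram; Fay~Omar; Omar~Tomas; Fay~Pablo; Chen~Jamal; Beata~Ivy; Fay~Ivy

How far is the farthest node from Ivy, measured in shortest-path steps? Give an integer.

Distances from Ivy: Bao:3, Beata:1, Chen:2, Fay:1, Ines:1, Jamal:2, Omar:1, Pablo:1, Tomas:2, Vikram:2.
The largest is 3 (to Bao), so the eccentricity of Ivy is 3.

3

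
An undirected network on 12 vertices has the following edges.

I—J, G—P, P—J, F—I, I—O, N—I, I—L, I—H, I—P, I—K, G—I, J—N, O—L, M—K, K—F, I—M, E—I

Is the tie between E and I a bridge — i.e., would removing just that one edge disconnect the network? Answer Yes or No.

Without the E–I edge there is no alternate route between E and I, so the network disconnects. It is a bridge.

Yes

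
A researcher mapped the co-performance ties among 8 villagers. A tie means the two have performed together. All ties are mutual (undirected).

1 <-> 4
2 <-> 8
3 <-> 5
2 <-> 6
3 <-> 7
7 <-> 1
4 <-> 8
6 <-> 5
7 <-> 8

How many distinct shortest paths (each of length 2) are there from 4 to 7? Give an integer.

The shortest distance is 2. The length-2 paths are: 4–1–7; 4–8–7.
That gives 2 distinct shortest paths.

2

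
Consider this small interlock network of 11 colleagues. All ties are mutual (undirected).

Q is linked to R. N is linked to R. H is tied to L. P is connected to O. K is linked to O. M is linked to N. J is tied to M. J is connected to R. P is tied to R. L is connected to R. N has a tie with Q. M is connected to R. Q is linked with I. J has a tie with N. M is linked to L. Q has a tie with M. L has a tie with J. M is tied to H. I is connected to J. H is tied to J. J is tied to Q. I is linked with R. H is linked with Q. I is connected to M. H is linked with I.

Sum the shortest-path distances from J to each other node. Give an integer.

Distances from J: H:1, I:1, K:4, L:1, M:1, N:1, O:3, P:2, Q:1, R:1.
Sum = 1 + 1 + 4 + 1 + 1 + 1 + 3 + 2 + 1 + 1 = 16.

16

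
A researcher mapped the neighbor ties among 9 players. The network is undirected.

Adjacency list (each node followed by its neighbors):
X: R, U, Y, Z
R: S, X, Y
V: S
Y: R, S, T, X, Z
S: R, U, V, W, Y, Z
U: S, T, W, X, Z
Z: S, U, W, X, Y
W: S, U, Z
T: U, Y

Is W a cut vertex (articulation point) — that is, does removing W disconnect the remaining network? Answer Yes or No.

Even without W, every remaining node can still reach every other (the residual graph is connected), so W is not a cut vertex.

No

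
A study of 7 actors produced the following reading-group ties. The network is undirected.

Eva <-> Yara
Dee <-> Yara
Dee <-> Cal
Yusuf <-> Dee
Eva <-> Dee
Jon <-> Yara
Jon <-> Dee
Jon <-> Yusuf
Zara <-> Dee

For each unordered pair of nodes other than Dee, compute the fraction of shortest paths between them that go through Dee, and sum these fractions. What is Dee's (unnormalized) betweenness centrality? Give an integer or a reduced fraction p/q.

Pairs whose geodesics pass through Dee — Yara–Yusuf: 1/2; Yara–Zara: 1; Yara–Cal: 1; Eva–Yusuf: 1; Eva–Zara: 1; Eva–Jon: 1/2; Eva–Cal: 1; Yusuf–Zara: 1; Yusuf–Cal: 1; Zara–Jon: 1; Zara–Cal: 1; Jon–Cal: 1.
All other pairs contribute 0.
Summing the contributions gives betweenness(Dee) = 11.

11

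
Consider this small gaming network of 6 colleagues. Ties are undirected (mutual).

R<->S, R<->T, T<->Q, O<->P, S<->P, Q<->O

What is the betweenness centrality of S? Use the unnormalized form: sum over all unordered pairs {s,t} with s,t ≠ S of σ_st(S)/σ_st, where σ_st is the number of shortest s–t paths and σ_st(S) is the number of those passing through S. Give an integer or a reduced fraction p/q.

Pairs whose geodesics pass through S — R–P: 1; R–O: 1/2; P–T: 1/2.
All other pairs contribute 0.
Summing the contributions gives betweenness(S) = 2.

2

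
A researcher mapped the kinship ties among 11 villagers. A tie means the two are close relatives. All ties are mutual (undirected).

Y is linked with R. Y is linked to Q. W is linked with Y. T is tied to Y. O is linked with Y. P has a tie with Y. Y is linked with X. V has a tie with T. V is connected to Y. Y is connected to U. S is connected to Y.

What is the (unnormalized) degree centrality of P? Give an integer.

P is directly tied to Y. That is 1 neighbor, so the degree of P is 1.

1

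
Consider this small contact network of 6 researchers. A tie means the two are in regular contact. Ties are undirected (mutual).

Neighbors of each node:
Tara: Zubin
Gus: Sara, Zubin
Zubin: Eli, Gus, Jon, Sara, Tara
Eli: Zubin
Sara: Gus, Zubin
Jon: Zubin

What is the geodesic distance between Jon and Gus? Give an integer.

2

One shortest route is Jon – Zubin – Gus, which uses 2 edges, and Jon and Gus are not directly tied, so nothing shorter exists. So d(Jon,Gus) = 2.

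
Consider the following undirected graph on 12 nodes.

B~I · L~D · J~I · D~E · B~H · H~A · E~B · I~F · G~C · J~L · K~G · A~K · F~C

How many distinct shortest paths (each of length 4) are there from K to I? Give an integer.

2

The shortest distance is 4. The length-4 paths are: K–A–H–B–I; K–G–C–F–I.
That gives 2 distinct shortest paths.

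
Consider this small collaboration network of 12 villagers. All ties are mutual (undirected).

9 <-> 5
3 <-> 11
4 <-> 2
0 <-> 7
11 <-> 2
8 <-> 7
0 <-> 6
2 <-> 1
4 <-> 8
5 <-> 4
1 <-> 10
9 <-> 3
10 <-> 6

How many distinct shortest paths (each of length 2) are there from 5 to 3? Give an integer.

The shortest distance is 2, and the only length-2 path is 5–9–3. So there is exactly 1 shortest path.

1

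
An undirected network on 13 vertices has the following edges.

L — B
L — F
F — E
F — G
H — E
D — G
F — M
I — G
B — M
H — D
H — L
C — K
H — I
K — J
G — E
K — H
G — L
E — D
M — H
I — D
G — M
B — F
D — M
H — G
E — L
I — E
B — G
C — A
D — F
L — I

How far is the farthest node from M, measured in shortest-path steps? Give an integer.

4

Distances from M: A:4, B:1, C:3, D:1, E:2, F:1, G:1, H:1, I:2, J:3, K:2, L:2.
The largest is 4 (to A), so the eccentricity of M is 4.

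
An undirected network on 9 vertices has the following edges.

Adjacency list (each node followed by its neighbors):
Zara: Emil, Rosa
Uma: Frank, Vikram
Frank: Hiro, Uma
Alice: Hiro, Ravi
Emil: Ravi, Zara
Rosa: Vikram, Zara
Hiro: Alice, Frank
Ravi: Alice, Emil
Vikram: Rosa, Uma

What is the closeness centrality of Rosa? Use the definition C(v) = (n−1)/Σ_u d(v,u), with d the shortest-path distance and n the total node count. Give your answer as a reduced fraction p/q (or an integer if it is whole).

2/5

Distances from Rosa: Alice:4, Emil:2, Frank:3, Hiro:4, Ravi:3, Uma:2, Vikram:1, Zara:1. Sum = 20.
n = 9, so closeness = 8/20 = 2/5.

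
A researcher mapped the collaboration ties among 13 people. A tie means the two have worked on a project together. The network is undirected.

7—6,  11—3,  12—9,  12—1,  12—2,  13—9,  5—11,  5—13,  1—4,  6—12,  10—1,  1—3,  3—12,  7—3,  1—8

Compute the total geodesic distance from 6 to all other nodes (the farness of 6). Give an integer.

Distances from 6: 1:2, 2:2, 3:2, 4:3, 5:4, 7:1, 8:3, 9:2, 10:3, 11:3, 12:1, 13:3.
Sum = 2 + 2 + 2 + 3 + 4 + 1 + 3 + 2 + 3 + 3 + 1 + 3 = 29.

29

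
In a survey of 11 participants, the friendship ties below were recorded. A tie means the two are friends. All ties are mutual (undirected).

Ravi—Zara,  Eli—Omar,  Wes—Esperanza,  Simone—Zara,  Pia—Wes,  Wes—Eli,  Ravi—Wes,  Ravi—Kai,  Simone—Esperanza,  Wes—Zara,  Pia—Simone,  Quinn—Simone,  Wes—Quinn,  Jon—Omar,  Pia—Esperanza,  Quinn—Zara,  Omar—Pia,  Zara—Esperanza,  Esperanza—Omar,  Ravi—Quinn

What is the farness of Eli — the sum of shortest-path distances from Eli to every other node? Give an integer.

Distances from Eli: Esperanza:2, Jon:2, Kai:3, Omar:1, Pia:2, Quinn:2, Ravi:2, Simone:3, Wes:1, Zara:2.
Sum = 2 + 2 + 3 + 1 + 2 + 2 + 2 + 3 + 1 + 2 = 20.

20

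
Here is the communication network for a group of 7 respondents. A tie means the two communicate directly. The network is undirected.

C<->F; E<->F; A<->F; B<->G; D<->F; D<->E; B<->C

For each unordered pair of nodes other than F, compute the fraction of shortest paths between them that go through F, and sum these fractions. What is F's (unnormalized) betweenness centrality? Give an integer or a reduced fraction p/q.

Pairs whose geodesics pass through F — B–D: 1; B–E: 1; B–A: 1; C–D: 1; C–E: 1; C–A: 1; G–D: 1; G–E: 1; G–A: 1; D–A: 1; E–A: 1.
All other pairs contribute 0.
Summing the contributions gives betweenness(F) = 11.

11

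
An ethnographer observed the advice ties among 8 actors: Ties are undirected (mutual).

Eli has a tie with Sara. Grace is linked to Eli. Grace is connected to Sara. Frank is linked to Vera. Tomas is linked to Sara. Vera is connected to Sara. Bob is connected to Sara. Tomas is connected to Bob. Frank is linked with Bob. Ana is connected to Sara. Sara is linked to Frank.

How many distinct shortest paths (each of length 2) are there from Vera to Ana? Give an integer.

The shortest distance is 2, and the only length-2 path is Vera–Sara–Ana. So there is exactly 1 shortest path.

1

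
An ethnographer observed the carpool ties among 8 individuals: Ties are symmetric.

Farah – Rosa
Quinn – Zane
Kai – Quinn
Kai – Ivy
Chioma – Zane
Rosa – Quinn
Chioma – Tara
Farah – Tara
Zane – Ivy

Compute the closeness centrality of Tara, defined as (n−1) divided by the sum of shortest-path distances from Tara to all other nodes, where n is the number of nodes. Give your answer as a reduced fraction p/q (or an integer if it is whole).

Distances from Tara: Chioma:1, Farah:1, Ivy:3, Kai:4, Quinn:3, Rosa:2, Zane:2. Sum = 16.
n = 8, so closeness = 7/16.

7/16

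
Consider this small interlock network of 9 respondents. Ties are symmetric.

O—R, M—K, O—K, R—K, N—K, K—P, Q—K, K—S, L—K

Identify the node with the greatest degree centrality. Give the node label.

Degrees — K:8, L:1, M:1, N:1, O:2, P:1, Q:1, R:2, S:1.
The maximum is 8, attained only by K.

K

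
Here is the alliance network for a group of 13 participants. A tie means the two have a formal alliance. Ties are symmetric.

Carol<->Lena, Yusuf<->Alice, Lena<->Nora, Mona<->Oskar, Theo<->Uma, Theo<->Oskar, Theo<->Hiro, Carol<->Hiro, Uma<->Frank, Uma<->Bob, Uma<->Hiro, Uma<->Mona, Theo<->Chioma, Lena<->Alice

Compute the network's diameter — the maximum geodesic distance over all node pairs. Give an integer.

6

Eccentricity of each node (its greatest distance to any other): Alice:5, Bob:6, Carol:3, Chioma:6, Frank:6, Hiro:4, Lena:4, Mona:6, Nora:5, Oskar:6, Theo:5, Uma:5, Yusuf:6.
The maximum eccentricity is 6, realized for instance by the pair Mona–Yusuf via Mona – Uma – Hiro – Carol – Lena – Alice – Yusuf. So the diameter is 6.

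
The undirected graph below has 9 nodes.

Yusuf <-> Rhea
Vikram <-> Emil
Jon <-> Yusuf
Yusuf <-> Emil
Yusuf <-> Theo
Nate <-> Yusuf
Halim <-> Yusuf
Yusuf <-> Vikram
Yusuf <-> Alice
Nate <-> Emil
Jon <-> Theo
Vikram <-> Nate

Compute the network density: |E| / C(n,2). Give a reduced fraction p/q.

1/3

There are 12 edges and 9 nodes, so the maximum possible is C(9,2) = 36.
Density = 12/36 = 1/3.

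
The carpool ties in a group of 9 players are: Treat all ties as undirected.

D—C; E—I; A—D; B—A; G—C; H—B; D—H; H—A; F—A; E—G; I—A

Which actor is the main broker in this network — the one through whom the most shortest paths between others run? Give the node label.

Unnormalized betweenness of each node: A:44/3, B:0, C:25/6, D:43/6, E:17/6, F:0, G:2, H:4/3, I:35/6.
A has the largest value, 44/3, making it the main broker — the node through which the most shortest paths run.

A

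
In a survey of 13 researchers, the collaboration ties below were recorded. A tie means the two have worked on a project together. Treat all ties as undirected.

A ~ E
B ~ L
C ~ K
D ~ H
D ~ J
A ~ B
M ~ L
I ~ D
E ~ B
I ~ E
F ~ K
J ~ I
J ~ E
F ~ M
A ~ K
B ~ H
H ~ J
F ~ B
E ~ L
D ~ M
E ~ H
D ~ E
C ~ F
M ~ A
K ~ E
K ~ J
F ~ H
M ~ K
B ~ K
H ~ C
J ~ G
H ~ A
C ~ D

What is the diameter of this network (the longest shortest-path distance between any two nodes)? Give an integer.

Eccentricity of each node (its greatest distance to any other): A:3, B:3, C:3, D:2, E:2, F:3, G:3, H:2, I:3, J:2, K:2, L:3, M:3.
The maximum eccentricity is 3, realized for instance by the pair G–L via G – J – E – L. So the diameter is 3.

3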